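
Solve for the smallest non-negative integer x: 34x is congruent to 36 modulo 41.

30

34⁻¹ ≡ 35 (mod 41) because 34·35 = 1190 = 29·41 + 1.
So x ≡ 35·36 = 1260 ≡ 30 (mod 41).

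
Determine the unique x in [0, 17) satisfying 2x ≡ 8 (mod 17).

4

2⁻¹ ≡ 9 (mod 17) because 2·9 = 18 = 1·17 + 1.
Multiplying both sides by 9: x ≡ 9·8 = 72 ≡ 4 (mod 17).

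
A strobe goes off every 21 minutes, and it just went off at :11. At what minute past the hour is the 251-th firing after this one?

2

251·21 = 5271.
5271 − 87·60 = 51, so 5271 ≡ 51 (mod 60).
(11 + 51) mod 60 = 2.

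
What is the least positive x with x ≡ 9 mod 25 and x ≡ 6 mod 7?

x ≡ 6 (mod 7) gives x ∈ {6, 13, 20, 27, 34}.
The first of these with x mod 25 = 9 is 34.

34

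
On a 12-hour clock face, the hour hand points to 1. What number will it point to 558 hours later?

7

558 mod 12 = 6 (since 46·12 = 552).
1 + 6 → 7 on a 12-hour dial.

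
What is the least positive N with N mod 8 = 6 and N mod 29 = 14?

x ≡ 6 (mod 8) gives x ∈ {6, 14}.
The first of these with x mod 29 = 14 is 14.

14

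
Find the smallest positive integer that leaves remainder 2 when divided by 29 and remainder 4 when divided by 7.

x ≡ 4 (mod 7) gives x ∈ {4, 11, 18, 25, 32, 39, 46, 53, …}.
The first of these with x mod 29 = 2 is 60.

60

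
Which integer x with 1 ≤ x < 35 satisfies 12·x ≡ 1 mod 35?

35 = 2·12 + 11
12 = 1·11 + 1
11 = 11·1 + 0
Back-substituting gives 12·3 ≡ 1 (mod 35).

3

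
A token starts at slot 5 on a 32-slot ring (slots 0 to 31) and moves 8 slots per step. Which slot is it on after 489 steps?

13

489·8 = 3912.
3912 = 122·32 + 8, so 3912 mod 32 = 8.
(5 + 8) mod 32 = 13.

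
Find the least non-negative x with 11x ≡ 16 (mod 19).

The inverse of 11 mod 19 is 7 (since 11·7 = 77 ≡ 1).
Multiplying both sides by 7: x ≡ 7·16 = 112 ≡ 17 (mod 19).

17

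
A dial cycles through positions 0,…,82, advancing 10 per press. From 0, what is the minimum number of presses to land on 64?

The inverse of 10 mod 83 is 25 (since 10·25 = 250 ≡ 1).
So x ≡ 25·64 = 1600 ≡ 23 (mod 83).

23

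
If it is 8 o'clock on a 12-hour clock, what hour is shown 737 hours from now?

1

Dividing 737 by 12 gives quotient 61 and remainder 5.
8 + 5 → 1 on a 12-hour dial.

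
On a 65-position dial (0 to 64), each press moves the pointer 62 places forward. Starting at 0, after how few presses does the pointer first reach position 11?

The inverse of 62 mod 65 is 43 (since 62·43 = 2666 ≡ 1).
Multiplying both sides by 43: x ≡ 43·11 = 473 ≡ 18 (mod 65).

18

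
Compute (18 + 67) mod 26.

7

67 = 2·26 + 15, so 67 mod 26 = 15.
(18 + 15) mod 26 = 7.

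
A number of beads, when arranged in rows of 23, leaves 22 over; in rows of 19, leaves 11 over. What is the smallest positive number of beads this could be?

x ≡ 11 (mod 19) gives x ∈ {11, 30, 49, 68}.
The first of these with x mod 23 = 22 is 68.

68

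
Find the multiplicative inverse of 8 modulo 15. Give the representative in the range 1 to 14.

2

8·2 = 16 = 1·15 + 1, so 8⁻¹ ≡ 2 (mod 15).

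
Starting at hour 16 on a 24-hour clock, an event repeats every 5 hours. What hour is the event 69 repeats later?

69·5 = 345.
345 mod 24 = 9 (since 14·24 = 336).
(16 + 9) mod 24 = 1.

1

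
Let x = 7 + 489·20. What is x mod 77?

489·20 = 9780.
9780 − 127·77 = 1, so 9780 ≡ 1 (mod 77).
(7 + 1) mod 77 = 8.

8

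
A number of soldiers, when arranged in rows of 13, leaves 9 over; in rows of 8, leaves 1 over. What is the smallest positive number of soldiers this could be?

x ≡ 1 (mod 8) gives x ∈ {1, 9}.
The first of these with x mod 13 = 9 is 9.

9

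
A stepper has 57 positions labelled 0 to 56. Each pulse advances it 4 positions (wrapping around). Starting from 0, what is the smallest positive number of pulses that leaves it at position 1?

43

4·43 = 172 = 3·57 + 1, so 4⁻¹ ≡ 43 (mod 57).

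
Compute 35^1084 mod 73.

Square-and-reduce mod 73: 35^1≡35, 35^2≡57, 35^4≡37, 35^8≡55, 35^16≡32, 35^32≡2, 35^64≡4, 35^128≡16, 35^256≡37, 35^512≡55, 35^1024≡32.
1084 = 4 + 8 + 16 + 32 + 1024, so 35^1084 ≡ 37·55·32·2·32 ≡ 37 (mod 73).

37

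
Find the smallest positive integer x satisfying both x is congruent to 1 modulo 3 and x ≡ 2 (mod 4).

10

Since 4·1 ≡ 1 (mod 3), take x = 2 + 4·((1−2)·1 mod 3) = 2 + 4·2 = 10.
Check: 10 mod 3 = 1, 10 mod 4 = 2.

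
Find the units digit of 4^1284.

6

Powers of 4 mod 10 repeat with period 2: 4, 6.
1284 mod 2 = 0, so the last digit matches 4^2 = 6.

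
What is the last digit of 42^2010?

Last digits of 2^n: 2, 4, 8, 6 (period 4).
2010 mod 4 = 2, so the last digit matches 2^2 = 4.

4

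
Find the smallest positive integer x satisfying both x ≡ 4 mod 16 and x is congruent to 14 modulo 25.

164

x ≡ 4 (mod 16) gives x ∈ {4, 20, 36, 52, 68, 84, 100, 116, …}.
The first of these with x mod 25 = 14 is 164.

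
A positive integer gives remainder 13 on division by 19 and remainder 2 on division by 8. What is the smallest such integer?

146

x ≡ 2 (mod 8) gives x ∈ {2, 10, 18, 26, 34, 42, 50, 58, …}.
The first of these with x mod 19 = 13 is 146.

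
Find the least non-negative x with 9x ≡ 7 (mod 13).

8

9⁻¹ ≡ 3 (mod 13) because 9·3 = 27 = 2·13 + 1.
So x ≡ 3·7 = 21 ≡ 8 (mod 13).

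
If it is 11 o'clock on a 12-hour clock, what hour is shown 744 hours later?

11

Dividing 744 by 12 gives quotient 62 and remainder 0.
11 + 0 → 11 on a 12-hour dial.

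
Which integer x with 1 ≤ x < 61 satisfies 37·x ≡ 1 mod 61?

33

61 = 1·37 + 24
37 = 1·24 + 13
24 = 1·13 + 11
13 = 1·11 + 2
11 = 5·2 + 1
2 = 2·1 + 0
Back-substituting gives 37·33 ≡ 1 (mod 61).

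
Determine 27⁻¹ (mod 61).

27·52 = 1404 = 23·61 + 1, so 27⁻¹ ≡ 52 (mod 61).

52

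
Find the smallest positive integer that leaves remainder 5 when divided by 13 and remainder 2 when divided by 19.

x ≡ 5 (mod 13) gives x ∈ {5, 18, 31, 44, 57, 70, 83, 96, …}.
The first of these with x mod 19 = 2 is 135.

135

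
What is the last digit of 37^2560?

1

Last digits of 7^n: 7, 9, 3, 1 (period 4).
2560 leaves remainder 0 on division by 4, so 37^2560 ends in 1.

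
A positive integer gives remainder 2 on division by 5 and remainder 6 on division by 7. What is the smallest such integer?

x ≡ 2 (mod 5) gives x ∈ {2, 7, 12, 17, 22, 27}.
The first of these with x mod 7 = 6 is 27.

27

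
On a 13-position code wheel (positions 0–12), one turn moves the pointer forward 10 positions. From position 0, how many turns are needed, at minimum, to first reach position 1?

4

10·4 = 40 = 3·13 + 1, so 10⁻¹ ≡ 4 (mod 13).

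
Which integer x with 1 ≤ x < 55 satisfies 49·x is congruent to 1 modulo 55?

9

49·9 = 441 = 8·55 + 1, so 49⁻¹ ≡ 9 (mod 55).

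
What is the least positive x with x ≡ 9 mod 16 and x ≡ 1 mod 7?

57

Since 7·7 ≡ 1 (mod 16), take x = 1 + 7·((9−1)·7 mod 16) = 1 + 7·8 = 57.
Check: 57 mod 16 = 9, 57 mod 7 = 1.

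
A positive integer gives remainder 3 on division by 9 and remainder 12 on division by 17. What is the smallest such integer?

12

Since 17·8 ≡ 1 (mod 9), take x = 12 + 17·((3−12)·8 mod 9) = 12 + 17·0 = 12.
Check: 12 mod 9 = 3, 12 mod 17 = 12.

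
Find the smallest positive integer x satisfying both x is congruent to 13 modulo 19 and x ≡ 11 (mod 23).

x ≡ 13 (mod 19) gives x ∈ {13, 32, 51, 70, 89, 108, 127, 146, …}.
The first of these with x mod 23 = 11 is 241.

241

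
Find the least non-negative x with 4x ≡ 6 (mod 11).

The inverse of 4 mod 11 is 3 (since 4·3 = 12 ≡ 1).
So x ≡ 3·6 = 18 ≡ 7 (mod 11).
Check: 4·7 = 28 = 2·11 + 6.

7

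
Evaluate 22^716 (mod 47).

21

Square-and-reduce mod 47: 22^1≡22, 22^2≡14, 22^4≡8, 22^8≡17, 22^16≡7, 22^32≡2, 22^64≡4, 22^128≡16, 22^256≡21, 22^512≡18.
716 = 4 + 8 + 64 + 128 + 512, so 22^716 ≡ 8·17·4·16·18 ≡ 21 (mod 47).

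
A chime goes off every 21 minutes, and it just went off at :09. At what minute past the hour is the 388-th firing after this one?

57

388·21 = 8148.
8148 = 135·60 + 48, so 8148 mod 60 = 48.
(9 + 48) mod 60 = 57.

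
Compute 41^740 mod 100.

Successive squares of 41 mod 100: 41^1≡41, 41^2≡81, 41^4≡61, 41^8≡21, 41^16≡41, 41^32≡81, 41^64≡61, 41^128≡21, 41^256≡41, 41^512≡81.
Since 740 = 4 + 32 + 64 + 128 + 512 in binary, 41^740 ≡ 61·81·61·21·81 ≡ 1 (mod 100).

1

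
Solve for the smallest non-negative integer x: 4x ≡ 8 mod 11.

The inverse of 4 mod 11 is 3 (since 4·3 = 12 ≡ 1).
Multiplying both sides by 3: x ≡ 3·8 = 24 ≡ 2 (mod 11).
Check: 4·2 = 8 = 0·11 + 8.

2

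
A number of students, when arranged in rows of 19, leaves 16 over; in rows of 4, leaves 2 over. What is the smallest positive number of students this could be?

54

Since 4·5 ≡ 1 (mod 19), take x = 2 + 4·((16−2)·5 mod 19) = 2 + 4·13 = 54.
Check: 54 mod 19 = 16, 54 mod 4 = 2.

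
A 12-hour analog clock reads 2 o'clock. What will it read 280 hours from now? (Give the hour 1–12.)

280 − 23·12 = 4, so 280 ≡ 4 (mod 12).
2 + 4 → 6 on a 12-hour dial.

6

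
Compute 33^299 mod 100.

Successive squares of 33 mod 100: 33^1≡33, 33^2≡89, 33^4≡21, 33^8≡41, 33^16≡81, 33^32≡61, 33^64≡21, 33^128≡41, 33^256≡81.
Since 299 = 1 + 2 + 8 + 32 + 256 in binary, 33^299 ≡ 33·89·41·61·81 ≡ 97 (mod 100).

97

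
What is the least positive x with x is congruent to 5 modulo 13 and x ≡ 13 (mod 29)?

x ≡ 5 (mod 13) gives x ∈ {5, 18, 31, 44, 57, 70, 83, 96, …}.
The first of these with x mod 29 = 13 is 187.

187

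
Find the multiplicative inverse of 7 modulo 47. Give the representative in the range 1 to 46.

27

47 = 6·7 + 5
7 = 1·5 + 2
5 = 2·2 + 1
2 = 2·1 + 0
Back-substituting gives 7·27 ≡ 1 (mod 47).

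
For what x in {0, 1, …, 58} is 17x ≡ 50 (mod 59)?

The inverse of 17 mod 59 is 7 (since 17·7 = 119 ≡ 1).
So x ≡ 7·50 = 350 ≡ 55 (mod 59).
Check: 17·55 = 935 = 15·59 + 50.

55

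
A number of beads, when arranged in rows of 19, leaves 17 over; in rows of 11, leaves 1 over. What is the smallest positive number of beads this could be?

188

Since 11·7 ≡ 1 (mod 19), take x = 1 + 11·((17−1)·7 mod 19) = 1 + 11·17 = 188.
Check: 188 mod 19 = 17, 188 mod 11 = 1.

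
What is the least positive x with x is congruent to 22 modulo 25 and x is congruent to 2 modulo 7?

x ≡ 2 (mod 7) gives x ∈ {2, 9, 16, 23, 30, 37, 44, 51, …}.
The first of these with x mod 25 = 22 is 72.

72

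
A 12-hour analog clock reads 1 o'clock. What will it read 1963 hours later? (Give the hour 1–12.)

Dividing 1963 by 12 gives quotient 163 and remainder 7.
1 + 7 → 8 on a 12-hour dial.

8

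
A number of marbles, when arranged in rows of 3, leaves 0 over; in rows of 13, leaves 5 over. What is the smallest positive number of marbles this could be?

x ≡ 0 (mod 3) gives x ∈ {0, 3, 6, 9, 12, 15, 18}.
The first of these with x mod 13 = 5 is 18.

18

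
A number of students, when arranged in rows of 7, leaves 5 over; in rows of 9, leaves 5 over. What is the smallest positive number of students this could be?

x ≡ 5 (mod 7) gives x ∈ {5}.
The first of these with x mod 9 = 5 is 5.

5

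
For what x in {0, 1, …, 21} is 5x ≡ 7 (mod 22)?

The inverse of 5 mod 22 is 9 (since 5·9 = 45 ≡ 1).
Multiplying both sides by 9: x ≡ 9·7 = 63 ≡ 19 (mod 22).
Check: 5·19 = 95 = 4·22 + 7.

19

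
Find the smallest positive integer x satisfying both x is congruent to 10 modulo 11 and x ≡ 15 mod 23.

153

x ≡ 10 (mod 11) gives x ∈ {10, 21, 32, 43, 54, 65, 76, 87, …}.
The first of these with x mod 23 = 15 is 153.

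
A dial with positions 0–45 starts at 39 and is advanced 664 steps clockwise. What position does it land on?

664 = 14·46 + 20, so 664 mod 46 = 20.
(39 + 20) mod 46 = 13.

13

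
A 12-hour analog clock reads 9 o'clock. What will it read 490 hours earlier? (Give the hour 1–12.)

490 − 40·12 = 10, so 490 ≡ 10 (mod 12).
9 − 10 → 11 on a 12-hour dial.

11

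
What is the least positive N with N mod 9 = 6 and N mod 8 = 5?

69

x ≡ 5 (mod 8) gives x ∈ {5, 13, 21, 29, 37, 45, 53, 61, …}.
The first of these with x mod 9 = 6 is 69.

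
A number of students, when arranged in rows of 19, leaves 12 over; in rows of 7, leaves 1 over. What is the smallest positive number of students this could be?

x ≡ 1 (mod 7) gives x ∈ {1, 8, 15, 22, 29, 36, 43, 50}.
The first of these with x mod 19 = 12 is 50.

50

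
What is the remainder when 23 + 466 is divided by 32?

466 = 14·32 + 18, so 466 mod 32 = 18.
(23 + 18) mod 32 = 9.

9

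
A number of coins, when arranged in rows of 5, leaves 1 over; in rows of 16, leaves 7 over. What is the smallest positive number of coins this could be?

x ≡ 1 (mod 5) gives x ∈ {1, 6, 11, 16, 21, 26, 31, 36, …}.
The first of these with x mod 16 = 7 is 71.

71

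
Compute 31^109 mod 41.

4

Successive squares of 31 mod 41: 31^1≡31, 31^2≡18, 31^4≡37, 31^8≡16, 31^16≡10, 31^32≡18, 31^64≡37.
Since 109 = 1 + 4 + 8 + 32 + 64 in binary, 31^109 ≡ 31·37·16·18·37 ≡ 4 (mod 41).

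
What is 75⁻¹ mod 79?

59

75·59 = 4425 = 56·79 + 1, so 75⁻¹ ≡ 59 (mod 79).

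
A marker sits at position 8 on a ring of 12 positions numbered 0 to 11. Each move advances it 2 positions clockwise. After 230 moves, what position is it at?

230·2 = 460.
460 = 38·12 + 4, so 460 mod 12 = 4.
(8 + 4) mod 12 = 0.

0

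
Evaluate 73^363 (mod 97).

47

Successive squares of 73 mod 97: 73^1≡73, 73^2≡91, 73^4≡36, 73^8≡35, 73^16≡61, 73^32≡35, 73^64≡61, 73^128≡35, 73^256≡61.
363 = 1 + 2 + 8 + 32 + 64 + 256, so 73^363 ≡ 73·91·35·35·61·61 ≡ 47 (mod 97).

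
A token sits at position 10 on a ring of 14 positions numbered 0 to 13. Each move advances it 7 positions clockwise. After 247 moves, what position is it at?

3

247·7 = 1729.
1729 mod 14 = 7 (since 123·14 = 1722).
(10 + 7) mod 14 = 3.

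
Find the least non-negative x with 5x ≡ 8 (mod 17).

5

5⁻¹ ≡ 7 (mod 17) because 5·7 = 35 = 2·17 + 1.
So x ≡ 7·8 = 56 ≡ 5 (mod 17).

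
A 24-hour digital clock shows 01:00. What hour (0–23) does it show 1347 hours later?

4

1347 = 56·24 + 3, so 1347 mod 24 = 3.
(1 + 3) mod 24 = 4.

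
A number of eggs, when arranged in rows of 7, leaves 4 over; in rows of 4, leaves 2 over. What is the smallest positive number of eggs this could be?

18

x ≡ 2 (mod 4) gives x ∈ {2, 6, 10, 14, 18}.
The first of these with x mod 7 = 4 is 18.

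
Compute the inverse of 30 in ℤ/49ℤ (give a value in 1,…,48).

18

49 = 1·30 + 19
30 = 1·19 + 11
19 = 1·11 + 8
11 = 1·8 + 3
8 = 2·3 + 2
3 = 1·2 + 1
2 = 2·1 + 0
Back-substituting gives 30·18 ≡ 1 (mod 49).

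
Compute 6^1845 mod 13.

5

Square-and-reduce mod 13: 6^1≡6, 6^2≡10, 6^4≡9, 6^8≡3, 6^16≡9, 6^32≡3, 6^64≡9, 6^128≡3, 6^256≡9, 6^512≡3, 6^1024≡9.
1845 = 1 + 4 + 16 + 32 + 256 + 512 + 1024, so 6^1845 ≡ 6·9·9·3·9·3·9 ≡ 5 (mod 13).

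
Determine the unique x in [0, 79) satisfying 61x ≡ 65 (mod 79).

The inverse of 61 mod 79 is 57 (since 61·57 = 3477 ≡ 1).
So x ≡ 57·65 = 3705 ≡ 71 (mod 79).

71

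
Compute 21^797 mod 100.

41

By repeated squaring mod 100: 21^1≡21, 21^2≡41, 21^4≡81, 21^8≡61, 21^16≡21, 21^32≡41, 21^64≡81, 21^128≡61, 21^256≡21, 21^512≡41.
797 = 1 + 4 + 8 + 16 + 256 + 512, so 21^797 ≡ 21·81·61·21·21·41 ≡ 41 (mod 100).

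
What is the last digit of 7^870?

9

Powers of 7 mod 10 repeat with period 4: 7, 9, 3, 1.
870 mod 4 = 2, so the last digit matches 7^2 = 9.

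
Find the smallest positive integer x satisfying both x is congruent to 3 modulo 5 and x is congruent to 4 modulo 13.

43

Since 13·2 ≡ 1 (mod 5), take x = 4 + 13·((3−4)·2 mod 5) = 4 + 13·3 = 43.
Check: 43 mod 5 = 3, 43 mod 13 = 4.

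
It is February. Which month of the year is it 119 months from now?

January

Dividing 119 by 12 gives quotient 9 and remainder 11.
February + 11 months → January.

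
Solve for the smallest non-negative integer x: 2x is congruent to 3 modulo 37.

The inverse of 2 mod 37 is 19 (since 2·19 = 38 ≡ 1).
Multiplying both sides by 19: x ≡ 19·3 = 57 ≡ 20 (mod 37).
Check: 2·20 = 40 = 1·37 + 3.

20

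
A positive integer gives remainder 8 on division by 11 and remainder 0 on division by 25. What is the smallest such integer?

250

Since 25·4 ≡ 1 (mod 11), take x = 0 + 25·((8−0)·4 mod 11) = 0 + 25·10 = 250.
Check: 250 mod 11 = 8, 250 mod 25 = 0.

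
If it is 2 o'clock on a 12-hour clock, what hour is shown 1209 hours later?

1209 − 100·12 = 9, so 1209 ≡ 9 (mod 12).
2 + 9 → 11 on a 12-hour dial.

11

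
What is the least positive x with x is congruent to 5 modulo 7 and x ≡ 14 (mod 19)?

33

x ≡ 5 (mod 7) gives x ∈ {5, 12, 19, 26, 33}.
The first of these with x mod 19 = 14 is 33.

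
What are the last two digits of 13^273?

Successive squares of 13 mod 100: 13^1≡13, 13^2≡69, 13^4≡61, 13^8≡21, 13^16≡41, 13^32≡81, 13^64≡61, 13^128≡21, 13^256≡41.
273 = 1 + 16 + 256, so 13^273 ≡ 13·41·41 ≡ 53 (mod 100).

53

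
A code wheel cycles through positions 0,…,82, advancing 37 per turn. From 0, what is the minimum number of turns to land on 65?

37⁻¹ ≡ 9 (mod 83) because 37·9 = 333 = 4·83 + 1.
So x ≡ 9·65 = 585 ≡ 4 (mod 83).
Check: 37·4 = 148 = 1·83 + 65.

4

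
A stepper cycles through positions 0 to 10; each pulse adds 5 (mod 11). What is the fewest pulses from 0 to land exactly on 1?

9

5·9 = 45 = 4·11 + 1, so 5⁻¹ ≡ 9 (mod 11).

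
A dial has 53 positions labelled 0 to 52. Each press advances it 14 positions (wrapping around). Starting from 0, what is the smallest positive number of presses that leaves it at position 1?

14·19 = 266 = 5·53 + 1, so 14⁻¹ ≡ 19 (mod 53).

19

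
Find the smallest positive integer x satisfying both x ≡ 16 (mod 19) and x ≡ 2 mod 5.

92

x ≡ 2 (mod 5) gives x ∈ {2, 7, 12, 17, 22, 27, 32, 37, …}.
The first of these with x mod 19 = 16 is 92.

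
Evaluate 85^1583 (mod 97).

8

Square-and-reduce mod 97: 85^1≡85, 85^2≡47, 85^4≡75, 85^8≡96, 85^16≡1, 85^32≡1, 85^64≡1, 85^128≡1, 85^256≡1, 85^512≡1, 85^1024≡1.
1583 = 1 + 2 + 4 + 8 + 32 + 512 + 1024, so 85^1583 ≡ 85·47·75·96·1·1·1 ≡ 8 (mod 97).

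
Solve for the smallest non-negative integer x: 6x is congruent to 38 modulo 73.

55

6⁻¹ ≡ 61 (mod 73) because 6·61 = 366 = 5·73 + 1.
So x ≡ 61·38 = 2318 ≡ 55 (mod 73).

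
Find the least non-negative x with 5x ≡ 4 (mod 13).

6

5⁻¹ ≡ 8 (mod 13) because 5·8 = 40 = 3·13 + 1.
Multiplying both sides by 8: x ≡ 8·4 = 32 ≡ 6 (mod 13).
Check: 5·6 = 30 = 2·13 + 4.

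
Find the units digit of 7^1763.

Last digits of 7^n: 7, 9, 3, 1 (period 4).
1763 leaves remainder 3 on division by 4, so 7^1763 ends in 3.

3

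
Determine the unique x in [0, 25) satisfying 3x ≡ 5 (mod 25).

3⁻¹ ≡ 17 (mod 25) because 3·17 = 51 = 2·25 + 1.
Multiplying both sides by 17: x ≡ 17·5 = 85 ≡ 10 (mod 25).

10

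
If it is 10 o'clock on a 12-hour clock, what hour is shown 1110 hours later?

1110 − 92·12 = 6, so 1110 ≡ 6 (mod 12).
10 + 6 → 4 on a 12-hour dial.

4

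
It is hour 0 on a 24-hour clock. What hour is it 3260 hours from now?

20

3260 = 135·24 + 20, so 3260 mod 24 = 20.
(0 + 20) mod 24 = 20.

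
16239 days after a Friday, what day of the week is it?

16239 = 2319·7 + 6, so 16239 mod 7 = 6.
Friday + 6 days → Thursday.

Thursday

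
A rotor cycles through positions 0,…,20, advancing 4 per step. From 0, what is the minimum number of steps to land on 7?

4⁻¹ ≡ 16 (mod 21) because 4·16 = 64 = 3·21 + 1.
Multiplying both sides by 16: x ≡ 16·7 = 112 ≡ 7 (mod 21).
Check: 4·7 = 28 = 1·21 + 7.

7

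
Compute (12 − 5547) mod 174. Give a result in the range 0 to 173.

5547 = 31·174 + 153, so 5547 mod 174 = 153.
(12 − 153) mod 174 = 33.

33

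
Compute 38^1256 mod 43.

By repeated squaring mod 43: 38^1≡38, 38^2≡25, 38^4≡23, 38^8≡13, 38^16≡40, 38^32≡9, 38^64≡38, 38^128≡25, 38^256≡23, 38^512≡13, 38^1024≡40.
Since 1256 = 8 + 32 + 64 + 128 + 1024 in binary, 38^1256 ≡ 13·9·38·25·40 ≡ 15 (mod 43).

15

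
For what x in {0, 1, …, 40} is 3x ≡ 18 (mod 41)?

The inverse of 3 mod 41 is 14 (since 3·14 = 42 ≡ 1).
Multiplying both sides by 14: x ≡ 14·18 = 252 ≡ 6 (mod 41).

6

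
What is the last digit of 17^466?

The units digit of 17^n cycles with period 4: 7, 9, 3, 1, …
466 leaves remainder 2 on division by 4, so 17^466 ends in 9.

9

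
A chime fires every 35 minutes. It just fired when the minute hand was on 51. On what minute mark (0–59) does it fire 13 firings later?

13·35 = 455.
455 − 7·60 = 35, so 455 ≡ 35 (mod 60).
(51 + 35) mod 60 = 26.

26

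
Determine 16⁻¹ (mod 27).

27 = 1·16 + 11
16 = 1·11 + 5
11 = 2·5 + 1
5 = 5·1 + 0
Back-substituting gives 16·22 ≡ 1 (mod 27).

22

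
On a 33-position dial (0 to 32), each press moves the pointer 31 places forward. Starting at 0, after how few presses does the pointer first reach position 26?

The inverse of 31 mod 33 is 16 (since 31·16 = 496 ≡ 1).
So x ≡ 16·26 = 416 ≡ 20 (mod 33).

20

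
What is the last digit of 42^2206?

Powers of 2 mod 10 repeat with period 4: 2, 4, 8, 6.
2206 mod 4 = 2, so the last digit matches 2^2 = 4.

4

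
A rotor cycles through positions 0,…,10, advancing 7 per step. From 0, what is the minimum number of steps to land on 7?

7⁻¹ ≡ 8 (mod 11) because 7·8 = 56 = 5·11 + 1.
So x ≡ 8·7 = 56 ≡ 1 (mod 11).

1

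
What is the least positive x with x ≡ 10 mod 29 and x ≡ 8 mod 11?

x ≡ 8 (mod 11) gives x ∈ {8, 19, 30, 41, 52, 63, 74, 85, …}.
The first of these with x mod 29 = 10 is 184.

184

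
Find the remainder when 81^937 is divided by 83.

Successive squares of 81 mod 83: 81^1≡81, 81^2≡4, 81^4≡16, 81^8≡7, 81^16≡49, 81^32≡77, 81^64≡36, 81^128≡51, 81^256≡28, 81^512≡37.
937 = 1 + 8 + 32 + 128 + 256 + 512, so 81^937 ≡ 81·7·77·51·28·37 ≡ 48 (mod 83).

48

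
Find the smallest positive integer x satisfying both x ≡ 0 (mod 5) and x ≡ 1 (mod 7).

Since 7·3 ≡ 1 (mod 5), take x = 1 + 7·((0−1)·3 mod 5) = 1 + 7·2 = 15.
Check: 15 mod 5 = 0, 15 mod 7 = 1.

15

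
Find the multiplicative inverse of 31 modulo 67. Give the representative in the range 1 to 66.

67 = 2·31 + 5
31 = 6·5 + 1
5 = 5·1 + 0
Back-substituting gives 31·13 ≡ 1 (mod 67).

13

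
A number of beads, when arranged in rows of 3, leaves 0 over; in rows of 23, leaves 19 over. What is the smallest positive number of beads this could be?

42

x ≡ 0 (mod 3) gives x ∈ {0, 3, 6, 9, 12, 15, 18, 21, …}.
The first of these with x mod 23 = 19 is 42.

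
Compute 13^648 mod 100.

21

Successive squares of 13 mod 100: 13^1≡13, 13^2≡69, 13^4≡61, 13^8≡21, 13^16≡41, 13^32≡81, 13^64≡61, 13^128≡21, 13^256≡41, 13^512≡81.
Since 648 = 8 + 128 + 512 in binary, 13^648 ≡ 21·21·81 ≡ 21 (mod 100).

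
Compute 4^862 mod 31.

16

Square-and-reduce mod 31: 4^1≡4, 4^2≡16, 4^4≡8, 4^8≡2, 4^16≡4, 4^32≡16, 4^64≡8, 4^128≡2, 4^256≡4, 4^512≡16.
862 = 2 + 4 + 8 + 16 + 64 + 256 + 512, so 4^862 ≡ 16·8·2·4·8·4·16 ≡ 16 (mod 31).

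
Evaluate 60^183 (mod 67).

40

Square-and-reduce mod 67: 60^1≡60, 60^2≡49, 60^4≡56, 60^8≡54, 60^16≡35, 60^32≡19, 60^64≡26, 60^128≡6.
183 = 1 + 2 + 4 + 16 + 32 + 128, so 60^183 ≡ 60·49·56·35·19·6 ≡ 40 (mod 67).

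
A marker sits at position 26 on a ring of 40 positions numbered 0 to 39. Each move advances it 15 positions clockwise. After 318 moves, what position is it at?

36

318·15 = 4770.
Dividing 4770 by 40 gives quotient 119 and remainder 10.
(26 + 10) mod 40 = 36.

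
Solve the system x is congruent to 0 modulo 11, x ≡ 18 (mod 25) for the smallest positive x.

x ≡ 0 (mod 11) gives x ∈ {0, 11, 22, 33, 44, 55, 66, 77, …}.
The first of these with x mod 25 = 18 is 143.

143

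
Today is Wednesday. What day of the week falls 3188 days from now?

3188 = 455·7 + 3, so 3188 mod 7 = 3.
Wednesday + 3 days → Saturday.

Saturday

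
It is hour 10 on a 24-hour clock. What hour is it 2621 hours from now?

Dividing 2621 by 24 gives quotient 109 and remainder 5.
(10 + 5) mod 24 = 15.

15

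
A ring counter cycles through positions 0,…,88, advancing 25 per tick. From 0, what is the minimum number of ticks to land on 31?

76

25⁻¹ ≡ 57 (mod 89) because 25·57 = 1425 = 16·89 + 1.
So x ≡ 57·31 = 1767 ≡ 76 (mod 89).
Check: 25·76 = 1900 = 21·89 + 31.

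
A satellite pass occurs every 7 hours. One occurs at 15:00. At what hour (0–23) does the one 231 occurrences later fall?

0

231·7 = 1617.
1617 − 67·24 = 9, so 1617 ≡ 9 (mod 24).
(15 + 9) mod 24 = 0.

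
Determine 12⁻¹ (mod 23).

12·2 = 24 = 1·23 + 1, so 12⁻¹ ≡ 2 (mod 23).

2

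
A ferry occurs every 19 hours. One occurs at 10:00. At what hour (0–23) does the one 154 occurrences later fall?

8

154·19 = 2926.
2926 mod 24 = 22 (since 121·24 = 2904).
(10 + 22) mod 24 = 8.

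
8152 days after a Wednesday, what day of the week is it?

Sunday

Dividing 8152 by 7 gives quotient 1164 and remainder 4.
Wednesday + 4 days → Sunday.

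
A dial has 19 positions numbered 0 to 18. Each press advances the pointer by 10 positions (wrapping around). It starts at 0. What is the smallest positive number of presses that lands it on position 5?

The inverse of 10 mod 19 is 2 (since 10·2 = 20 ≡ 1).
So x ≡ 2·5 = 10 ≡ 10 (mod 19).
Check: 10·10 = 100 = 5·19 + 5.

10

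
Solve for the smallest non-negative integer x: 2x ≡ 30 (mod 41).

15

The inverse of 2 mod 41 is 21 (since 2·21 = 42 ≡ 1).
So x ≡ 21·30 = 630 ≡ 15 (mod 41).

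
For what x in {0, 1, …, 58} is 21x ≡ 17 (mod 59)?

57

21⁻¹ ≡ 45 (mod 59) because 21·45 = 945 = 16·59 + 1.
Multiplying both sides by 45: x ≡ 45·17 = 765 ≡ 57 (mod 59).
Check: 21·57 = 1197 = 20·59 + 17.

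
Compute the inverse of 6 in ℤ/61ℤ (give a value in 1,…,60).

6·51 = 306 = 5·61 + 1, so 6⁻¹ ≡ 51 (mod 61).

51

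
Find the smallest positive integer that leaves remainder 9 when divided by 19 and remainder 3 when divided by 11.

47

Since 11·7 ≡ 1 (mod 19), take x = 3 + 11·((9−3)·7 mod 19) = 3 + 11·4 = 47.
Check: 47 mod 19 = 9, 47 mod 11 = 3.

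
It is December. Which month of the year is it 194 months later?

February

194 mod 12 = 2 (since 16·12 = 192).
December + 2 months → February.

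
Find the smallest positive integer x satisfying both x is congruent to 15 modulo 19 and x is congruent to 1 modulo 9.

Since 9·17 ≡ 1 (mod 19), take x = 1 + 9·((15−1)·17 mod 19) = 1 + 9·10 = 91.
Check: 91 mod 19 = 15, 91 mod 9 = 1.

91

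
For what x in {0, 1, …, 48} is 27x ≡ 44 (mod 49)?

47

27⁻¹ ≡ 20 (mod 49) because 27·20 = 540 = 11·49 + 1.
So x ≡ 20·44 = 880 ≡ 47 (mod 49).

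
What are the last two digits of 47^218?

Square-and-reduce mod 100: 47^1≡47, 47^2≡9, 47^4≡81, 47^8≡61, 47^16≡21, 47^32≡41, 47^64≡81, 47^128≡61.
218 = 2 + 8 + 16 + 64 + 128, so 47^218 ≡ 9·61·21·81·61 ≡ 89 (mod 100).

89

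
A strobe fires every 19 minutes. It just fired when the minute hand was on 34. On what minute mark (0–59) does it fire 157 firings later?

157·19 = 2983.
2983 − 49·60 = 43, so 2983 ≡ 43 (mod 60).
(34 + 43) mod 60 = 17.

17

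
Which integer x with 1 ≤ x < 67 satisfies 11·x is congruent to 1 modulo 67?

61

67 = 6·11 + 1
11 = 11·1 + 0
Back-substituting gives 11·61 ≡ 1 (mod 67).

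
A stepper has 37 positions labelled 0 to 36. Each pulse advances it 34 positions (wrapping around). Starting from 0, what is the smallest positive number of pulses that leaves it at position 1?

37 = 1·34 + 3
34 = 11·3 + 1
3 = 3·1 + 0
Back-substituting gives 34·12 ≡ 1 (mod 37).

12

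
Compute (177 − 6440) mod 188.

129

6440 = 34·188 + 48, so 6440 mod 188 = 48.
(177 − 48) mod 188 = 129.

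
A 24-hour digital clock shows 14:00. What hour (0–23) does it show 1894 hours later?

12

1894 mod 24 = 22 (since 78·24 = 1872).
(14 + 22) mod 24 = 12.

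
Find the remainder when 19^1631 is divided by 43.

Successive squares of 19 mod 43: 19^1≡19, 19^2≡17, 19^4≡31, 19^8≡15, 19^16≡10, 19^32≡14, 19^64≡24, 19^128≡17, 19^256≡31, 19^512≡15, 19^1024≡10.
Since 1631 = 1 + 2 + 4 + 8 + 16 + 64 + 512 + 1024 in binary, 19^1631 ≡ 19·17·31·15·10·24·15·10 ≡ 7 (mod 43).

7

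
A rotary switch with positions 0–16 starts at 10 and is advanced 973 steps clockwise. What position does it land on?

973 − 57·17 = 4, so 973 ≡ 4 (mod 17).
(10 + 4) mod 17 = 14.

14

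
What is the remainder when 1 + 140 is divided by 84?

57

Dividing 140 by 84 gives quotient 1 and remainder 56.
(1 + 56) mod 84 = 57.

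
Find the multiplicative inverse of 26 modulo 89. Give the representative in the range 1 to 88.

24

26·24 = 624 = 7·89 + 1, so 26⁻¹ ≡ 24 (mod 89).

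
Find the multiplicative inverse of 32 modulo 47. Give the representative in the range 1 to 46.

25

47 = 1·32 + 15
32 = 2·15 + 2
15 = 7·2 + 1
2 = 2·1 + 0
Back-substituting gives 32·25 ≡ 1 (mod 47).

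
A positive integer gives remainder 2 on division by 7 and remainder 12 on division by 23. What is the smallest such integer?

x ≡ 2 (mod 7) gives x ∈ {2, 9, 16, 23, 30, 37, 44, 51, …}.
The first of these with x mod 23 = 12 is 58.

58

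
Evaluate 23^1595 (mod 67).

By repeated squaring mod 67: 23^1≡23, 23^2≡60, 23^4≡49, 23^8≡56, 23^16≡54, 23^32≡35, 23^64≡19, 23^128≡26, 23^256≡6, 23^512≡36, 23^1024≡23.
1595 = 1 + 2 + 8 + 16 + 32 + 512 + 1024, so 23^1595 ≡ 23·60·56·54·35·36·23 ≡ 29 (mod 67).

29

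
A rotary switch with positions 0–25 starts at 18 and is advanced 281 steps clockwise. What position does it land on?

13

281 = 10·26 + 21, so 281 mod 26 = 21.
(18 + 21) mod 26 = 13.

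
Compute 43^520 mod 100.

By repeated squaring mod 100: 43^1≡43, 43^2≡49, 43^4≡1, 43^8≡1, 43^16≡1, 43^32≡1, 43^64≡1, 43^128≡1, 43^256≡1, 43^512≡1.
Since 520 = 8 + 512 in binary, 43^520 ≡ 1·1 ≡ 1 (mod 100).

1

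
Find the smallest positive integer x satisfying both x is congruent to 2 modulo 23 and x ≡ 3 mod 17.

71

Since 17·19 ≡ 1 (mod 23), take x = 3 + 17·((2−3)·19 mod 23) = 3 + 17·4 = 71.
Check: 71 mod 23 = 2, 71 mod 17 = 3.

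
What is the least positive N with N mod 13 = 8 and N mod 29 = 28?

86

Since 29·9 ≡ 1 (mod 13), take x = 28 + 29·((8−28)·9 mod 13) = 28 + 29·2 = 86.
Check: 86 mod 13 = 8, 86 mod 29 = 28.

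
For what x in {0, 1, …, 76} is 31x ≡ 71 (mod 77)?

The inverse of 31 mod 77 is 5 (since 31·5 = 155 ≡ 1).
So x ≡ 5·71 = 355 ≡ 47 (mod 77).

47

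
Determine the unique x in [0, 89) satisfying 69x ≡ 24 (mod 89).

70

The inverse of 69 mod 89 is 40 (since 69·40 = 2760 ≡ 1).
So x ≡ 40·24 = 960 ≡ 70 (mod 89).
Check: 69·70 = 4830 = 54·89 + 24.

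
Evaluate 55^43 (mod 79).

Square-and-reduce mod 79: 55^1≡55, 55^2≡23, 55^4≡55, 55^8≡23, 55^16≡55, 55^32≡23.
Since 43 = 1 + 2 + 8 + 32 in binary, 55^43 ≡ 55·23·23·23 ≡ 55 (mod 79).

55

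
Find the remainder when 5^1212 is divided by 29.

24

Successive squares of 5 mod 29: 5^1≡5, 5^2≡25, 5^4≡16, 5^8≡24, 5^16≡25, 5^32≡16, 5^64≡24, 5^128≡25, 5^256≡16, 5^512≡24, 5^1024≡25.
Since 1212 = 4 + 8 + 16 + 32 + 128 + 1024 in binary, 5^1212 ≡ 16·24·25·16·25·25 ≡ 24 (mod 29).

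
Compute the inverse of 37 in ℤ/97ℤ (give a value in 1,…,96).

97 = 2·37 + 23
37 = 1·23 + 14
23 = 1·14 + 9
14 = 1·9 + 5
9 = 1·5 + 4
5 = 1·4 + 1
4 = 4·1 + 0
Back-substituting gives 37·21 ≡ 1 (mod 97).

21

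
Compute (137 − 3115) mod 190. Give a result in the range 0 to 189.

3115 = 16·190 + 75, so 3115 mod 190 = 75.
(137 − 75) mod 190 = 62.

62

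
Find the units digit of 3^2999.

Powers of 3 mod 10 repeat with period 4: 3, 9, 7, 1.
2999 leaves remainder 3 on division by 4, so 3^2999 ends in 7.

7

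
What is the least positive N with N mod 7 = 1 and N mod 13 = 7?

85

x ≡ 1 (mod 7) gives x ∈ {1, 8, 15, 22, 29, 36, 43, 50, …}.
The first of these with x mod 13 = 7 is 85.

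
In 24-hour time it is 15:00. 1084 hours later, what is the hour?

Dividing 1084 by 24 gives quotient 45 and remainder 4.
(15 + 4) mod 24 = 19.

19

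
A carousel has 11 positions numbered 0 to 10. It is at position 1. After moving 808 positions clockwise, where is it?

6

Dividing 808 by 11 gives quotient 73 and remainder 5.
(1 + 5) mod 11 = 6.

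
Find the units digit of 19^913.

Powers of 9 mod 10 repeat with period 2: 9, 1.
913 leaves remainder 1 on division by 2, so 19^913 ends in 9.

9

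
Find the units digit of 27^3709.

7

Last digits of 7^n: 7, 9, 3, 1 (period 4).
3709 leaves remainder 1 on division by 4, so 27^3709 ends in 7.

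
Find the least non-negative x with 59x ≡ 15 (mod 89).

44

59⁻¹ ≡ 86 (mod 89) because 59·86 = 5074 = 57·89 + 1.
So x ≡ 86·15 = 1290 ≡ 44 (mod 89).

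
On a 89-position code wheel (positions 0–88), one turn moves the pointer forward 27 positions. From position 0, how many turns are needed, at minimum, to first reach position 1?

89 = 3·27 + 8
27 = 3·8 + 3
8 = 2·3 + 2
3 = 1·2 + 1
2 = 2·1 + 0
Back-substituting gives 27·33 ≡ 1 (mod 89).

33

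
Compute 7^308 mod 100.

1

Square-and-reduce mod 100: 7^1≡7, 7^2≡49, 7^4≡1, 7^8≡1, 7^16≡1, 7^32≡1, 7^64≡1, 7^128≡1, 7^256≡1.
Since 308 = 4 + 16 + 32 + 256 in binary, 7^308 ≡ 1·1·1·1 ≡ 1 (mod 100).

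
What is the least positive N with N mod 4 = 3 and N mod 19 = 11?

11

x ≡ 3 (mod 4) gives x ∈ {3, 7, 11}.
The first of these with x mod 19 = 11 is 11.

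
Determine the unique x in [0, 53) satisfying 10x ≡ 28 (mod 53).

24

The inverse of 10 mod 53 is 16 (since 10·16 = 160 ≡ 1).
So x ≡ 16·28 = 448 ≡ 24 (mod 53).
Check: 10·24 = 240 = 4·53 + 28.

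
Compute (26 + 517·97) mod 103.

14

517·97 = 50149.
50149 mod 103 = 91 (since 486·103 = 50058).
(26 + 91) mod 103 = 14.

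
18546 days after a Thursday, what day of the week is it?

Sunday

18546 − 2649·7 = 3, so 18546 ≡ 3 (mod 7).
Thursday + 3 days → Sunday.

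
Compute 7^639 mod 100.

43

Successive squares of 7 mod 100: 7^1≡7, 7^2≡49, 7^4≡1, 7^8≡1, 7^16≡1, 7^32≡1, 7^64≡1, 7^128≡1, 7^256≡1, 7^512≡1.
639 = 1 + 2 + 4 + 8 + 16 + 32 + 64 + 512, so 7^639 ≡ 7·49·1·1·1·1·1·1 ≡ 43 (mod 100).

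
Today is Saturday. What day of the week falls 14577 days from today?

14577 = 2082·7 + 3, so 14577 mod 7 = 3.
Saturday + 3 days → Tuesday.

Tuesday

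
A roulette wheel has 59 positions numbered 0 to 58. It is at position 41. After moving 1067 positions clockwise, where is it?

46

1067 = 18·59 + 5, so 1067 mod 59 = 5.
(41 + 5) mod 59 = 46.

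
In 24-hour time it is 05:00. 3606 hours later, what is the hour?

Dividing 3606 by 24 gives quotient 150 and remainder 6.
(5 + 6) mod 24 = 11.

11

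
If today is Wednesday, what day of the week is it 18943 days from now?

Thursday

18943 mod 7 = 1 (since 2706·7 = 18942).
Wednesday + 1 day → Thursday.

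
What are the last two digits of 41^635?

01

By repeated squaring mod 100: 41^1≡41, 41^2≡81, 41^4≡61, 41^8≡21, 41^16≡41, 41^32≡81, 41^64≡61, 41^128≡21, 41^256≡41, 41^512≡81.
635 = 1 + 2 + 8 + 16 + 32 + 64 + 512, so 41^635 ≡ 41·81·21·41·81·61·81 ≡ 1 (mod 100).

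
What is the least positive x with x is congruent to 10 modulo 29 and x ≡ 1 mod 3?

10

x ≡ 1 (mod 3) gives x ∈ {1, 4, 7, 10}.
The first of these with x mod 29 = 10 is 10.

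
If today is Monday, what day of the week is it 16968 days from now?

Monday

Dividing 16968 by 7 gives quotient 2424 and remainder 0.
Monday + 0 days → Monday.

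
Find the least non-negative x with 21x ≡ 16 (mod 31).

17

The inverse of 21 mod 31 is 3 (since 21·3 = 63 ≡ 1).
Multiplying both sides by 3: x ≡ 3·16 = 48 ≡ 17 (mod 31).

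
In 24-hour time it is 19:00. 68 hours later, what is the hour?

15

68 mod 24 = 20 (since 2·24 = 48).
(19 + 20) mod 24 = 15.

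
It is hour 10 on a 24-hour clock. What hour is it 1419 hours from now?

13

1419 = 59·24 + 3, so 1419 mod 24 = 3.
(10 + 3) mod 24 = 13.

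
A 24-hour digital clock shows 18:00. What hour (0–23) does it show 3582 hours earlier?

12

3582 mod 24 = 6 (since 149·24 = 3576).
(18 − 6) mod 24 = 12.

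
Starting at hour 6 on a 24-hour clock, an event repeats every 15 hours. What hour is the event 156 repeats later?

18

156·15 = 2340.
2340 − 97·24 = 12, so 2340 ≡ 12 (mod 24).
(6 + 12) mod 24 = 18.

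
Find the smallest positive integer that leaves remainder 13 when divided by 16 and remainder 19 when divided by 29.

77

x ≡ 13 (mod 16) gives x ∈ {13, 29, 45, 61, 77}.
The first of these with x mod 29 = 19 is 77.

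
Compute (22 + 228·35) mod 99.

228·35 = 7980.
Dividing 7980 by 99 gives quotient 80 and remainder 60.
(22 + 60) mod 99 = 82.

82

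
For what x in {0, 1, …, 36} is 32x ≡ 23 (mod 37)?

The inverse of 32 mod 37 is 22 (since 32·22 = 704 ≡ 1).
Multiplying both sides by 22: x ≡ 22·23 = 506 ≡ 25 (mod 37).

25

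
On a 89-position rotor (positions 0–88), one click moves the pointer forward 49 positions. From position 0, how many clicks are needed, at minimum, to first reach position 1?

20

89 = 1·49 + 40
49 = 1·40 + 9
40 = 4·9 + 4
9 = 2·4 + 1
4 = 4·1 + 0
Back-substituting gives 49·20 ≡ 1 (mod 89).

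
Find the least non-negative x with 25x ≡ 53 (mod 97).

6

The inverse of 25 mod 97 is 66 (since 25·66 = 1650 ≡ 1).
Multiplying both sides by 66: x ≡ 66·53 = 3498 ≡ 6 (mod 97).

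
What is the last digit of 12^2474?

Last digits of 2^n: 2, 4, 8, 6 (period 4).
2474 mod 4 = 2, so the last digit matches 2^2 = 4.

4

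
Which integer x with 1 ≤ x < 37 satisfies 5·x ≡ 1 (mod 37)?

5·15 = 75 = 2·37 + 1, so 5⁻¹ ≡ 15 (mod 37).

15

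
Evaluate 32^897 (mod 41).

32

Successive squares of 32 mod 41: 32^1≡32, 32^2≡40, 32^4≡1, 32^8≡1, 32^16≡1, 32^32≡1, 32^64≡1, 32^128≡1, 32^256≡1, 32^512≡1.
Since 897 = 1 + 128 + 256 + 512 in binary, 32^897 ≡ 32·1·1·1 ≡ 32 (mod 41).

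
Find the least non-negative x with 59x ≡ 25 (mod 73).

66

59⁻¹ ≡ 26 (mod 73) because 59·26 = 1534 = 21·73 + 1.
Multiplying both sides by 26: x ≡ 26·25 = 650 ≡ 66 (mod 73).
Check: 59·66 = 3894 = 53·73 + 25.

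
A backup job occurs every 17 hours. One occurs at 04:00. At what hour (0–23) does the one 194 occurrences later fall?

14

194·17 = 3298.
3298 mod 24 = 10 (since 137·24 = 3288).
(4 + 10) mod 24 = 14.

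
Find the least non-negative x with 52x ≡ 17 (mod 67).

The inverse of 52 mod 67 is 58 (since 52·58 = 3016 ≡ 1).
Multiplying both sides by 58: x ≡ 58·17 = 986 ≡ 48 (mod 67).
Check: 52·48 = 2496 = 37·67 + 17.

48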